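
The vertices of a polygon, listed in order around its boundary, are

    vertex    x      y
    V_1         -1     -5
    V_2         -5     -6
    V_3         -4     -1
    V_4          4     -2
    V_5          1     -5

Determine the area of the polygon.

Σ = (-19) + (-19) + (12) + (-18) + (-10) = -54
Area = |Σ|/2 = 27.

27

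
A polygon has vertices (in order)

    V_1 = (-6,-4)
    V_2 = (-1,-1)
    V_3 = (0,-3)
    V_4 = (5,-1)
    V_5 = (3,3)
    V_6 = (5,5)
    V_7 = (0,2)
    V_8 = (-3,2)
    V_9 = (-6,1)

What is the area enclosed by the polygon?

46.5

Apply the surveyor's formula: 2A = Σ (x_i·y_{i+1} − x_{i+1}·y_i), indices taken mod 9.
Σ = (2) + (3) + (15) + (18) + (0) + (10) + (6) + (9) + (30) = 93
Area = |Σ|/2 = 46.5.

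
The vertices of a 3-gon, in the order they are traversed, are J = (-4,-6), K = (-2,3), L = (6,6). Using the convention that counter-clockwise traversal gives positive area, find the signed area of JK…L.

Apply the shoelace formula: 2A = Σ (x_i·y_{i+1} − x_{i+1}·y_i), indices taken mod 3.
J→K: (-4)(3) − (-2)(-6) = -24
K→L: (-2)(6) − (6)(3) = -30
L→J: (6)(-6) − (-4)(6) = -12
Σ = -66
Signed area = Σ/2 = -33 (negative ⇒ clockwise traversal).

-33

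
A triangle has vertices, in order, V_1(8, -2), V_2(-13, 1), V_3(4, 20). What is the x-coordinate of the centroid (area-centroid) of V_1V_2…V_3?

Apply Gauss's area formula. First the cross-terms c_i = x_i·y_{i+1} − x_{i+1}·y_i:
  -18, -264, -168  ⇒  2A = -450, A = -225.
Then Σ (x_i + x_{i+1})·c_i = 450, so x̄ = 450 / (6·(-225)) = -1/3.

-1/3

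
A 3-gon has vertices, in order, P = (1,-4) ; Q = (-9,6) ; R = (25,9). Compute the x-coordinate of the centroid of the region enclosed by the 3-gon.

17/3

Apply the shoelace (surveyor's) formula. First the cross-terms c_i = x_i·y_{i+1} − x_{i+1}·y_i:
  -30, -231, -109  ⇒  2A = -370, A = -185.
Then Σ (x_i + x_{i+1})·c_i = -6290, so x̄ = -6290 / (6·(-185)) = 17/3.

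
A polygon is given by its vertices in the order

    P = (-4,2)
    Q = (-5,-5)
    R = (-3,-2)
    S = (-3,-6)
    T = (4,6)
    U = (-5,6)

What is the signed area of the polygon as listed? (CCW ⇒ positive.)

Cross-terms: 30, -5, 12, 6, 54, 14  ⇒  Σ = 111
Signed area = Σ/2 = 55.5 (positive ⇒ counter-clockwise traversal).

55.5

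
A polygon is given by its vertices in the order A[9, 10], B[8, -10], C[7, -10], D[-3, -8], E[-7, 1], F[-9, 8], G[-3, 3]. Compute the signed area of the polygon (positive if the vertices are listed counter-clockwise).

Apply the surveyor's formula: 2A = Σ (x_i·y_{i+1} − x_{i+1}·y_i), indices taken mod 7.
Cross-terms: -170, -10, -86, -59, -47, -3, -57  ⇒  Σ = -432
Signed area = Σ/2 = -216 (negative ⇒ clockwise traversal).

-216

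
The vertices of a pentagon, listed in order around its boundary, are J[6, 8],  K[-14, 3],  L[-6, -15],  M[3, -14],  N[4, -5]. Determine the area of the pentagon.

295

Apply the shoelace (surveyor's) formula: 2A = Σ (x_i·y_{i+1} − x_{i+1}·y_i), indices taken mod 5.
J→K: (6)(3) − (-14)(8) = 130
K→L: (-14)(-15) − (-6)(3) = 228
L→M: (-6)(-14) − (3)(-15) = 129
M→N: (3)(-5) − (4)(-14) = 41
N→J: (4)(8) − (6)(-5) = 62
Σ = 590
Area = |Σ|/2 = 295.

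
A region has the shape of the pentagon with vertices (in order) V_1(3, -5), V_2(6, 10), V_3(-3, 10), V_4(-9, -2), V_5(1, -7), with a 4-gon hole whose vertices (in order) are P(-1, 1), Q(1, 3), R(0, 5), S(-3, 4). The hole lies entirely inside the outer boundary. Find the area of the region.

155

Outer boundary:
Apply the shoelace formula: 2A = Σ (x_i·y_{i+1} − x_{i+1}·y_i), indices taken mod 5.
Σ = (60) + (90) + (96) + (65) + (16) = 327
Area = |Σ|/2 = 163.5.
Hole:
Apply Gauss's area formula: 2A = Σ (x_i·y_{i+1} − x_{i+1}·y_i), indices taken mod 4.
Cross-terms: -4, 5, 15, 1  ⇒  Σ = 17
Area = |Σ|/2 = 8.5.
Net area = 163.5 − 8.5 = 155.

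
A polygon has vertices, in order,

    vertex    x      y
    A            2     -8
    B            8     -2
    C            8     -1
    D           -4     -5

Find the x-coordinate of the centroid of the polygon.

Apply the shoelace (surveyor's) formula. First the cross-terms c_i = x_i·y_{i+1} − x_{i+1}·y_i:
  60, 8, -44, 42  ⇒  2A = 66, A = 33.
Then Σ (x_i + x_{i+1})·c_i = 468, so x̄ = 468 / (6·33) = 26/11.

26/11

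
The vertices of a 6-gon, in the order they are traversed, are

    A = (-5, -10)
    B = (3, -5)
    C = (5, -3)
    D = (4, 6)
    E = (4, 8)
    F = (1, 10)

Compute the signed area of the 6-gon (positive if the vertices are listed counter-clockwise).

96.5

A→B: (-5)(-5) − (3)(-10) = 55
B→C: (3)(-3) − (5)(-5) = 16
C→D: (5)(6) − (4)(-3) = 42
D→E: (4)(8) − (4)(6) = 8
E→F: (4)(10) − (1)(8) = 32
F→A: (1)(-10) − (-5)(10) = 40
Σ = 193
Signed area = Σ/2 = 96.5 (positive ⇒ counter-clockwise traversal).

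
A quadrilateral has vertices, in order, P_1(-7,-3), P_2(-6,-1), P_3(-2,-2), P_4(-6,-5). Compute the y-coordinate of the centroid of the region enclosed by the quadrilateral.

Apply Gauss's area formula. First the cross-terms c_i = x_i·y_{i+1} − x_{i+1}·y_i:
  -11, 10, -2, -17  ⇒  2A = -20, A = -10.
Then Σ (y_i + y_{i+1})·c_i = 164, so ȳ = 164 / (6·(-10)) = -41/15.

-41/15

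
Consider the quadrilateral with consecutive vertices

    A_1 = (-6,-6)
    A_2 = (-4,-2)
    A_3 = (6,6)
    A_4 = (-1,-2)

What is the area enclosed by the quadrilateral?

18

A_1→A_2: (-6)(-2) − (-4)(-6) = -12
A_2→A_3: (-4)(6) − (6)(-2) = -12
A_3→A_4: (6)(-2) − (-1)(6) = -6
A_4→A_1: (-1)(-6) − (-6)(-2) = -6
Σ = -36
Area = |Σ|/2 = 18.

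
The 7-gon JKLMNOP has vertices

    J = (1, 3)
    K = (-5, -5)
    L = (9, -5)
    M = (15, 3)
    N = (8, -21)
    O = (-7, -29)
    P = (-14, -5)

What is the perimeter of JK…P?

118

|JK| = √((-6)² + (-8)²) = √100 = 10
|KL| = √((14)² + (0)²) = √196 = 14
|LM| = √((6)² + (8)²) = √100 = 10
|MN| = √((-7)² + (-24)²) = √625 = 25
|NO| = √((-15)² + (-8)²) = √289 = 17
|OP| = √((-7)² + (24)²) = √625 = 25
|PJ| = √((15)² + (8)²) = √289 = 17
Perimeter = 10 + 14 + 10 + 25 + 17 + 25 + 17 = 118.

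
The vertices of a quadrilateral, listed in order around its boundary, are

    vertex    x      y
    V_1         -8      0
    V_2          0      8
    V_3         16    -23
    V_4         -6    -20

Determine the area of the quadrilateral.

405

Σ = (-64) + (-128) + (-458) + (-160) = -810
Area = |Σ|/2 = 405.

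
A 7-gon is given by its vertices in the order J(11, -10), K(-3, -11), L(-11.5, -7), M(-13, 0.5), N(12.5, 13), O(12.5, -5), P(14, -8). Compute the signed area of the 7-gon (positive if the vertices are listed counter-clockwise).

Apply the shoelace formula: 2A = Σ (x_i·y_{i+1} − x_{i+1}·y_i), indices taken mod 7.
Σ = (-151) + (-105.5) + (-96.75) + (-175.25) + (-225) + (-30) + (-52) = -835.5
Signed area = Σ/2 = -417.75 (negative ⇒ clockwise traversal).

-417.75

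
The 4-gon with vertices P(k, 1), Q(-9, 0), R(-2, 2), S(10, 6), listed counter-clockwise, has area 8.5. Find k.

Write out the shoelace sum; only the two edges meeting at P involve k:
2·Area = [(10·1 − k·6) + (k·0 − (-9)·1)] + -50
       = -6·k + -31 = 17
⇒ k = -8.

-8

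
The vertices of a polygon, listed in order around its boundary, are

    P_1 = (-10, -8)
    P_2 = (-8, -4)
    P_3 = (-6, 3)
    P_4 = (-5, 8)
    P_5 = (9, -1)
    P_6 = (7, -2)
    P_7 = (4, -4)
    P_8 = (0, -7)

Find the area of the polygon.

150.5

Σ = (-24) + (-48) + (-33) + (-67) + (-11) + (-20) + (-28) + (-70) = -301
Area = |Σ|/2 = 150.5.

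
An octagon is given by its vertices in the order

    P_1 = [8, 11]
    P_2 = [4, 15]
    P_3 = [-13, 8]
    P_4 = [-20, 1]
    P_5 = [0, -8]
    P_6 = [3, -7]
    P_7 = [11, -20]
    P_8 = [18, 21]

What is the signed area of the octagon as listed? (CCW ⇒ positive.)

636

P_1→P_2: (8)(15) − (4)(11) = 76
P_2→P_3: (4)(8) − (-13)(15) = 227
P_3→P_4: (-13)(1) − (-20)(8) = 147
P_4→P_5: (-20)(-8) − (0)(1) = 160
P_5→P_6: (0)(-7) − (3)(-8) = 24
P_6→P_7: (3)(-20) − (11)(-7) = 17
P_7→P_8: (11)(21) − (18)(-20) = 591
P_8→P_1: (18)(11) − (8)(21) = 30
Σ = 1272
Signed area = Σ/2 = 636 (positive ⇒ counter-clockwise traversal).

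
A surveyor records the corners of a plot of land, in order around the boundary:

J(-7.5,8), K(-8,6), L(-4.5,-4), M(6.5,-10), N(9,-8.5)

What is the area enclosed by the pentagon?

96

Apply the surveyor's formula: 2A = Σ (x_i·y_{i+1} − x_{i+1}·y_i), indices taken mod 5.
Σ = (19) + (59) + (71) + (34.75) + (8.25) = 192
Area = |Σ|/2 = 96.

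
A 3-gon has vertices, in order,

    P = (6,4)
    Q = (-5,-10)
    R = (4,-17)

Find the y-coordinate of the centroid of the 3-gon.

Apply the shoelace formula. First the cross-terms c_i = x_i·y_{i+1} − x_{i+1}·y_i:
  -40, 125, 118  ⇒  2A = 203, A = 101.5.
Then Σ (y_i + y_{i+1})·c_i = -4669, so ȳ = -4669 / (6·101.5) = -23/3.

-23/3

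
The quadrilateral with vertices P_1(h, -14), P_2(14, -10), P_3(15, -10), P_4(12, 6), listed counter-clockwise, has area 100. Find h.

Write out the shoelace sum; only the two edges meeting at P_1 involve h:
2·Area = [(12·(-14) − h·6) + (h·(-10) − 14·(-14))] + 220
       = -16·h + 248 = 200
⇒ h = 3.

3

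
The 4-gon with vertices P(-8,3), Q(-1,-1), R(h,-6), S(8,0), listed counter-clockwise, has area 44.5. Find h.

0

The doubled signed area Σ (x_i y_{i+1} − x_{i+1} y_i) is linear in h.
With h=0 it equals 89; the coefficient of h is 1 (from the two edges through R).
So 1·h + 89 = 2·44.5 = 89 ⇒ h = 0.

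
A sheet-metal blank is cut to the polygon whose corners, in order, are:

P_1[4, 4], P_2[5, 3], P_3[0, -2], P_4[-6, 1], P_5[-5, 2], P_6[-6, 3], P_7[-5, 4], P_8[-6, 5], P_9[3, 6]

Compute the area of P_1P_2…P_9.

P_1→P_2: (4)(3) − (5)(4) = -8
P_2→P_3: (5)(-2) − (0)(3) = -10
P_3→P_4: (0)(1) − (-6)(-2) = -12
P_4→P_5: (-6)(2) − (-5)(1) = -7
P_5→P_6: (-5)(3) − (-6)(2) = -3
P_6→P_7: (-6)(4) − (-5)(3) = -9
P_7→P_8: (-5)(5) − (-6)(4) = -1
P_8→P_9: (-6)(6) − (3)(5) = -51
P_9→P_1: (3)(4) − (4)(6) = -12
Σ = -113
Area = |Σ|/2 = 56.5.

56.5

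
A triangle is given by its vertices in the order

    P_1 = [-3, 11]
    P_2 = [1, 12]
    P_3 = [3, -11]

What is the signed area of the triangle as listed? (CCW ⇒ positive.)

-47

Cross-terms: -47, -47, 0  ⇒  Σ = -94
Signed area = Σ/2 = -47 (negative ⇒ clockwise traversal).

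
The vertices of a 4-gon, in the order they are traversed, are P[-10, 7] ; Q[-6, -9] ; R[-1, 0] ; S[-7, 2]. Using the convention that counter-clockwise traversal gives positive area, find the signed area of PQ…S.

46

Apply Gauss's area formula: 2A = Σ (x_i·y_{i+1} − x_{i+1}·y_i), indices taken mod 4.
P→Q: (-10)(-9) − (-6)(7) = 132
Q→R: (-6)(0) − (-1)(-9) = -9
R→S: (-1)(2) − (-7)(0) = -2
S→P: (-7)(7) − (-10)(2) = -29
Σ = 92
Signed area = Σ/2 = 46 (positive ⇒ counter-clockwise traversal).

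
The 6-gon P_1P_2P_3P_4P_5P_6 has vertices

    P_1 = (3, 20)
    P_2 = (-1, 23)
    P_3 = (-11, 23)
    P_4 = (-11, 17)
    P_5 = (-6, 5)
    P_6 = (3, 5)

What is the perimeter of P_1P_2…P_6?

|P_1P_2| = √((-4)² + (3)²) = √25 = 5
|P_2P_3| = √((-10)² + (0)²) = √100 = 10
|P_3P_4| = √((0)² + (-6)²) = √36 = 6
|P_4P_5| = √((5)² + (-12)²) = √169 = 13
|P_5P_6| = √((9)² + (0)²) = √81 = 9
|P_6P_1| = √((0)² + (15)²) = √225 = 15
Perimeter = 5 + 10 + 6 + 13 + 9 + 15 = 58.

58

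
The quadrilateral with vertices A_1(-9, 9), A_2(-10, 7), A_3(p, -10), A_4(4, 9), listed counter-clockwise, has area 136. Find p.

Write out the shoelace sum; only the two edges meeting at A_3 involve p:
2·Area = [((-10)·(-10) − p·7) + (p·9 − 4·(-10))] + 144
       = 2·p + 284 = 272
⇒ p = -6.

-6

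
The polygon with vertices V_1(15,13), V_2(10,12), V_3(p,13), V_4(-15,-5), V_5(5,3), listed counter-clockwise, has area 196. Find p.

The doubled signed area Σ (x_i y_{i+1} − x_{i+1} y_i) is linear in p.
With p=0 it equals 375; the coefficient of p is -17 (from the two edges through V_3).
So -17·p + 375 = 2·196 = 392 ⇒ p = -1.

-1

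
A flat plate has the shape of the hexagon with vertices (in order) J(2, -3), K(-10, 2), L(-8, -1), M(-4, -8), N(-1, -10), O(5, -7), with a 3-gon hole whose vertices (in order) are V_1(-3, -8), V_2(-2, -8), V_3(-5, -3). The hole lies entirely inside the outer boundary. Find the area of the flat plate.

71.5

Outer boundary:
Apply the shoelace formula: 2A = Σ (x_i·y_{i+1} − x_{i+1}·y_i), indices taken mod 6.
Σ = (-26) + (26) + (60) + (32) + (57) + (-1) = 148
Area = |Σ|/2 = 74.
Hole:
Apply the shoelace (surveyor's) formula: 2A = Σ (x_i·y_{i+1} − x_{i+1}·y_i), indices taken mod 3.
Σ = (8) + (-34) + (31) = 5
Area = |Σ|/2 = 2.5.
Net area = 74 − 2.5 = 71.5.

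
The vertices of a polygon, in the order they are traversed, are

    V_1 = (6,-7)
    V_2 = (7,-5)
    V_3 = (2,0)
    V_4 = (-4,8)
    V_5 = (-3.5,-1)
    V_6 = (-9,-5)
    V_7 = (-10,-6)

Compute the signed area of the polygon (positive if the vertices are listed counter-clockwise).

97.75

Σ = (19) + (10) + (16) + (32) + (8.5) + (4) + (106) = 195.5
Signed area = Σ/2 = 97.75 (positive ⇒ counter-clockwise traversal).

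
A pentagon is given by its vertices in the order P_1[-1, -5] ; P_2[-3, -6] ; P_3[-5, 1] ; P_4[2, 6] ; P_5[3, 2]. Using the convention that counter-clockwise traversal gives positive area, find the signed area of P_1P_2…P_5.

-50.5

Apply Gauss's area formula: 2A = Σ (x_i·y_{i+1} − x_{i+1}·y_i), indices taken mod 5.
Σ = (-9) + (-33) + (-32) + (-14) + (-13) = -101
Signed area = Σ/2 = -50.5 (negative ⇒ clockwise traversal).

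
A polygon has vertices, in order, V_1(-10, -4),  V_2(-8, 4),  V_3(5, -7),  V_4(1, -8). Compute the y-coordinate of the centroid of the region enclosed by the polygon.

Apply the shoelace (surveyor's) formula. First the cross-terms c_i = x_i·y_{i+1} − x_{i+1}·y_i:
  -72, 36, -33, -84  ⇒  2A = -153, A = -76.5.
Then Σ (y_i + y_{i+1})·c_i = 1395, so ȳ = 1395 / (6·(-76.5)) = -155/51.

-155/51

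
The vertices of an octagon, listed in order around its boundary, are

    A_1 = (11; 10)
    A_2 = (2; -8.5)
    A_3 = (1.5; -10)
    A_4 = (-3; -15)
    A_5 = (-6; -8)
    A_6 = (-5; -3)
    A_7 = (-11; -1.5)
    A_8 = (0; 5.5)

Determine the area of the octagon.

Apply the shoelace (surveyor's) formula: 2A = Σ (x_i·y_{i+1} − x_{i+1}·y_i), indices taken mod 8.
A_1→A_2: (11)(-8.5) − (2)(10) = -113.5
A_2→A_3: (2)(-10) − (1.5)(-8.5) = -7.25
A_3→A_4: (1.5)(-15) − (-3)(-10) = -52.5
A_4→A_5: (-3)(-8) − (-6)(-15) = -66
A_5→A_6: (-6)(-3) − (-5)(-8) = -22
A_6→A_7: (-5)(-1.5) − (-11)(-3) = -25.5
A_7→A_8: (-11)(5.5) − (0)(-1.5) = -60.5
A_8→A_1: (0)(10) − (11)(5.5) = -60.5
Σ = -407.75
Area = |Σ|/2 = 203.875.

203.875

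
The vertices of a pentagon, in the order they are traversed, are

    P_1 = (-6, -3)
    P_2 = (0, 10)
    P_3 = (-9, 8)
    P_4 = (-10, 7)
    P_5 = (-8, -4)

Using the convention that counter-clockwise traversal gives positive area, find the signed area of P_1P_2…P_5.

71.5

Apply the surveyor's formula: 2A = Σ (x_i·y_{i+1} − x_{i+1}·y_i), indices taken mod 5.
Σ = (-60) + (90) + (17) + (96) + (0) = 143
Signed area = Σ/2 = 71.5 (positive ⇒ counter-clockwise traversal).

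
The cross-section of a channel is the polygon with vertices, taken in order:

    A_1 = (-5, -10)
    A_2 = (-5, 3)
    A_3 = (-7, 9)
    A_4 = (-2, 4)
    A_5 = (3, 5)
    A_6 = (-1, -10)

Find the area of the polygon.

93

Apply the surveyor's formula: 2A = Σ (x_i·y_{i+1} − x_{i+1}·y_i), indices taken mod 6.
Σ = (-65) + (-24) + (-10) + (-22) + (-25) + (-40) = -186
Area = |Σ|/2 = 93.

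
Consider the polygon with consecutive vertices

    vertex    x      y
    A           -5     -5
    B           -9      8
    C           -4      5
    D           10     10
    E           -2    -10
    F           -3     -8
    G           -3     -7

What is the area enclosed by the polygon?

Apply the surveyor's formula: 2A = Σ (x_i·y_{i+1} − x_{i+1}·y_i), indices taken mod 7.
Cross-terms: -85, -13, -90, -80, -14, -3, -20  ⇒  Σ = -305
Area = |Σ|/2 = 152.5.

152.5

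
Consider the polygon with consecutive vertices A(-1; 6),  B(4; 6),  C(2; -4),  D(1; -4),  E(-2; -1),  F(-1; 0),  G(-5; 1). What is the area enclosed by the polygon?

51

Apply Gauss's area formula: 2A = Σ (x_i·y_{i+1} − x_{i+1}·y_i), indices taken mod 7.
Σ = (-30) + (-28) + (-4) + (-9) + (-1) + (-1) + (-29) = -102
Area = |Σ|/2 = 51.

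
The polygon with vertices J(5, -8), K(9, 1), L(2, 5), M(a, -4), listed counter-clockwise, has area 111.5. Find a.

-7

The doubled signed area Σ (x_i y_{i+1} − x_{i+1} y_i) is linear in a.
With a=0 it equals 132; the coefficient of a is -13 (from the two edges through M).
So -13·a + 132 = 2·111.5 = 223 ⇒ a = -7.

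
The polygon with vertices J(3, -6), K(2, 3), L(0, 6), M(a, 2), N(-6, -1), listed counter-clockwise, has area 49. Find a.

-2

Write out the shoelace sum; only the two edges meeting at M involve a:
2·Area = [(0·2 − a·6) + (a·(-1) − (-6)·2)] + 72
       = -7·a + 84 = 98
⇒ a = -2.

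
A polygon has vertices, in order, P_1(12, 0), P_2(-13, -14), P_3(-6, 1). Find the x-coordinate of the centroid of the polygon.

-7/3

Apply the shoelace (surveyor's) formula. First the cross-terms c_i = x_i·y_{i+1} − x_{i+1}·y_i:
  -168, -97, -12  ⇒  2A = -277, A = -138.5.
Then Σ (x_i + x_{i+1})·c_i = 1939, so x̄ = 1939 / (6·(-138.5)) = -7/3.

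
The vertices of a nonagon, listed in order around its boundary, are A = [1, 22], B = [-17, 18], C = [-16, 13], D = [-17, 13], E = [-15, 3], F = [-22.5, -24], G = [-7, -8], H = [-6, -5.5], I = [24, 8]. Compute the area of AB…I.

Apply Gauss's area formula: 2A = Σ (x_i·y_{i+1} − x_{i+1}·y_i), indices taken mod 9.
Σ = (392) + (67) + (13) + (144) + (427.5) + (12) + (-9.5) + (84) + (520) = 1650
Area = |Σ|/2 = 825.

825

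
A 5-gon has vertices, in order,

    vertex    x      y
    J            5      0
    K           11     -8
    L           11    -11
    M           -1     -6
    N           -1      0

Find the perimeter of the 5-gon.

|JK| = √((6)² + (-8)²) = √100 = 10
|KL| = √((0)² + (-3)²) = √9 = 3
|LM| = √((-12)² + (5)²) = √169 = 13
|MN| = √((0)² + (6)²) = √36 = 6
|NJ| = √((6)² + (0)²) = √36 = 6
Perimeter = 10 + 3 + 13 + 6 + 6 = 38.

38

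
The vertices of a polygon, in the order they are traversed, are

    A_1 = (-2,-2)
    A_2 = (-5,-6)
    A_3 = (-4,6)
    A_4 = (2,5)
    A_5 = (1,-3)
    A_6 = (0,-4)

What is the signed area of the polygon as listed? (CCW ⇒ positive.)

-53.5

Apply the shoelace formula: 2A = Σ (x_i·y_{i+1} − x_{i+1}·y_i), indices taken mod 6.
Cross-terms: 2, -54, -32, -11, -4, -8  ⇒  Σ = -107
Signed area = Σ/2 = -53.5 (negative ⇒ clockwise traversal).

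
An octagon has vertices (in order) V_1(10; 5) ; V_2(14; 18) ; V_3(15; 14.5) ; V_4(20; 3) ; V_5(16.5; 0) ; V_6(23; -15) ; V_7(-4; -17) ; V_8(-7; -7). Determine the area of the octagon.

503

Apply the shoelace formula: 2A = Σ (x_i·y_{i+1} − x_{i+1}·y_i), indices taken mod 8.
Σ = (110) + (-67) + (-245) + (-49.5) + (-247.5) + (-451) + (-91) + (35) = -1006
Area = |Σ|/2 = 503.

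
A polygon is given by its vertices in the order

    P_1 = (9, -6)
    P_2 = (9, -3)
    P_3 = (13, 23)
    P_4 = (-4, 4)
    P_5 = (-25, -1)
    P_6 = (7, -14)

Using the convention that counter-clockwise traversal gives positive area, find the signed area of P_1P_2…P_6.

481

Σ = (27) + (246) + (144) + (104) + (357) + (84) = 962
Signed area = Σ/2 = 481 (positive ⇒ counter-clockwise traversal).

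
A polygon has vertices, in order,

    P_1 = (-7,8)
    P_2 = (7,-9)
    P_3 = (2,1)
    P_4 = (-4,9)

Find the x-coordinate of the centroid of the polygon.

Apply Gauss's area formula. First the cross-terms c_i = x_i·y_{i+1} − x_{i+1}·y_i:
  7, 25, 22, 31  ⇒  2A = 85, A = 42.5.
Then Σ (x_i + x_{i+1})·c_i = -160, so x̄ = -160 / (6·42.5) = -32/51.

-32/51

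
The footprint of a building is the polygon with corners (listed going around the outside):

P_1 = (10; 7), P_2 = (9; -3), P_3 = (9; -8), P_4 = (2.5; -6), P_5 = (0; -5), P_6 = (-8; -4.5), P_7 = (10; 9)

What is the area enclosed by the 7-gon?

Apply the shoelace (surveyor's) formula: 2A = Σ (x_i·y_{i+1} − x_{i+1}·y_i), indices taken mod 7.
Cross-terms: -93, -45, -34, -12.5, -40, -27, -20  ⇒  Σ = -271.5
Area = |Σ|/2 = 135.75.

135.75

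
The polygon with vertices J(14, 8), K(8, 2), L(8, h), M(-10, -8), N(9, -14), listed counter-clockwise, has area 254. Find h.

The doubled signed area Σ (x_i y_{i+1} − x_{i+1} y_i) is linear in h.
With h=0 it equals 364; the coefficient of h is 18 (from the two edges through L).
So 18·h + 364 = 2·254 = 508 ⇒ h = 8.

8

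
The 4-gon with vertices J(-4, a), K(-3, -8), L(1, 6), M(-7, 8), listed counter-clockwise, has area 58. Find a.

The doubled signed area Σ (x_i y_{i+1} − x_{i+1} y_i) is linear in a.
With a=0 it equals 104; the coefficient of a is -4 (from the two edges through J).
So -4·a + 104 = 2·58 = 116 ⇒ a = -3.

-3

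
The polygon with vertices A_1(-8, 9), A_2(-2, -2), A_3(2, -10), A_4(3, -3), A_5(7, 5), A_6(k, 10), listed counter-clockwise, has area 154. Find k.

Write out the shoelace sum; only the two edges meeting at A_6 involve k:
2·Area = [(7·10 − k·5) + (k·9 − (-8)·10)] + 118
       = 4·k + 268 = 308
⇒ k = 10.

10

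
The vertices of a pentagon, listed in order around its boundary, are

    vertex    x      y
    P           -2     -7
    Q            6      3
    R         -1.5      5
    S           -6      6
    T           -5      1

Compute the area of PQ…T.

Apply Gauss's area formula: 2A = Σ (x_i·y_{i+1} − x_{i+1}·y_i), indices taken mod 5.
Cross-terms: 36, 34.5, 21, 24, 37  ⇒  Σ = 152.5
Area = |Σ|/2 = 76.25.

76.25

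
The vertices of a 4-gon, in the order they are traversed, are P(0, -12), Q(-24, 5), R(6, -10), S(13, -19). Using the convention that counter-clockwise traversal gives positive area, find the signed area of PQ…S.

Cross-terms: -288, 210, 16, -156  ⇒  Σ = -218
Signed area = Σ/2 = -109 (negative ⇒ clockwise traversal).

-109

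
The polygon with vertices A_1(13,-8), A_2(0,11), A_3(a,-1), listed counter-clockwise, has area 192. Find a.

-12

Write out the shoelace sum; only the two edges meeting at A_3 involve a:
2·Area = [(0·(-1) − a·11) + (a·(-8) − 13·(-1))] + 143
       = -19·a + 156 = 384
⇒ a = -12.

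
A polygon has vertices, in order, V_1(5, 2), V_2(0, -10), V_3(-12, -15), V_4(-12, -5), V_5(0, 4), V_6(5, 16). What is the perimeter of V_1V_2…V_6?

|V_1V_2| = √((-5)² + (-12)²) = √169 = 13
|V_2V_3| = √((-12)² + (-5)²) = √169 = 13
|V_3V_4| = √((0)² + (10)²) = √100 = 10
|V_4V_5| = √((12)² + (9)²) = √225 = 15
|V_5V_6| = √((5)² + (12)²) = √169 = 13
|V_6V_1| = √((0)² + (-14)²) = √196 = 14
Perimeter = 13 + 13 + 10 + 15 + 13 + 14 = 78.

78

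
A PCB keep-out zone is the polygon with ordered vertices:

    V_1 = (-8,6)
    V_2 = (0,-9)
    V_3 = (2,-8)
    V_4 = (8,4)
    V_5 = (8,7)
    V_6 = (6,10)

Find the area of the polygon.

Cross-terms: 72, 18, 72, 24, 38, 116  ⇒  Σ = 340
Area = |Σ|/2 = 170.

170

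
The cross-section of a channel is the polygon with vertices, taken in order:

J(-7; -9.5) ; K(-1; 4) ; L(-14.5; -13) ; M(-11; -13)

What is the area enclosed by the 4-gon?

46.25

Apply Gauss's area formula: 2A = Σ (x_i·y_{i+1} − x_{i+1}·y_i), indices taken mod 4.
Σ = (-37.5) + (71) + (45.5) + (13.5) = 92.5
Area = |Σ|/2 = 46.25.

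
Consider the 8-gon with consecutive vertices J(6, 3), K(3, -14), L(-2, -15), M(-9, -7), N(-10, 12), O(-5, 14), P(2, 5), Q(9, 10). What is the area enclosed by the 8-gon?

328

Cross-terms: -93, -73, -121, -178, -80, -53, -25, -33  ⇒  Σ = -656
Area = |Σ|/2 = 328.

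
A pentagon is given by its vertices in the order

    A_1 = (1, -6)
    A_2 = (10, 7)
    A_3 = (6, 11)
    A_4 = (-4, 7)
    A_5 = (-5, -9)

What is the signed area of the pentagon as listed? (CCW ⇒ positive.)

165.5

Apply Gauss's area formula: 2A = Σ (x_i·y_{i+1} − x_{i+1}·y_i), indices taken mod 5.
A_1→A_2: (1)(7) − (10)(-6) = 67
A_2→A_3: (10)(11) − (6)(7) = 68
A_3→A_4: (6)(7) − (-4)(11) = 86
A_4→A_5: (-4)(-9) − (-5)(7) = 71
A_5→A_1: (-5)(-6) − (1)(-9) = 39
Σ = 331
Signed area = Σ/2 = 165.5 (positive ⇒ counter-clockwise traversal).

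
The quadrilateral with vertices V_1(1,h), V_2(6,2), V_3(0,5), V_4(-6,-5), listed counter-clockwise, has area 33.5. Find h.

Write out the shoelace sum; only the two edges meeting at V_1 involve h:
2·Area = [((-6)·h − 1·(-5)) + (1·2 − 6·h)] + 60
       = -12·h + 67 = 67
⇒ h = 0.

0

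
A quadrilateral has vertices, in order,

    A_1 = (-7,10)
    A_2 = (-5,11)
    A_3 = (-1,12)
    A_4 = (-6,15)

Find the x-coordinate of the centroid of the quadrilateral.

-61/13

Apply the surveyor's formula. First the cross-terms c_i = x_i·y_{i+1} − x_{i+1}·y_i:
  -27, -49, 57, 45  ⇒  2A = 26, A = 13.
Then Σ (x_i + x_{i+1})·c_i = -366, so x̄ = -366 / (6·13) = -61/13.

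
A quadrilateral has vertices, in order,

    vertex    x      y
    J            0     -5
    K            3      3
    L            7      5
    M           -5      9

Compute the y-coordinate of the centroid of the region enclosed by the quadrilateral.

Apply the shoelace (surveyor's) formula. First the cross-terms c_i = x_i·y_{i+1} − x_{i+1}·y_i:
  15, -6, 88, 25  ⇒  2A = 122, A = 61.
Then Σ (y_i + y_{i+1})·c_i = 1254, so ȳ = 1254 / (6·61) = 209/61.

209/61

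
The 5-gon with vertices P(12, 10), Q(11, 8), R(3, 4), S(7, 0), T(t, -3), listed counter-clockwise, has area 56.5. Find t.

12

Write out the shoelace sum; only the two edges meeting at T involve t:
2·Area = [(7·(-3) − t·0) + (t·10 − 12·(-3))] + -22
       = 10·t + -7 = 113
⇒ t = 12.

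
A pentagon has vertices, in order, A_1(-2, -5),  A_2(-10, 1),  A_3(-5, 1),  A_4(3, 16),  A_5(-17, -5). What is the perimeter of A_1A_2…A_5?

|A_1A_2| = √((-8)² + (6)²) = √100 = 10
|A_2A_3| = √((5)² + (0)²) = √25 = 5
|A_3A_4| = √((8)² + (15)²) = √289 = 17
|A_4A_5| = √((-20)² + (-21)²) = √841 = 29
|A_5A_1| = √((15)² + (0)²) = √225 = 15
Perimeter = 10 + 5 + 17 + 29 + 15 = 76.

76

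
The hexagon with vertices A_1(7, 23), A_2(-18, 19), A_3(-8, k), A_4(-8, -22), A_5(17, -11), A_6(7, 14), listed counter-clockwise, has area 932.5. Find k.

Write out the shoelace sum; only the two edges meeting at A_3 involve k:
2·Area = [((-18)·k − (-8)·19) + ((-8)·(-22) − (-8)·k)] + 1387
       = -10·k + 1715 = 1865
⇒ k = -15.

-15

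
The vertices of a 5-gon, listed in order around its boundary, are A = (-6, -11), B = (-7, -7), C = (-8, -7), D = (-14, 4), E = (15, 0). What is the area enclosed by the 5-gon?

Σ = (-35) + (-7) + (-130) + (-60) + (-165) = -397
Area = |Σ|/2 = 198.5.

198.5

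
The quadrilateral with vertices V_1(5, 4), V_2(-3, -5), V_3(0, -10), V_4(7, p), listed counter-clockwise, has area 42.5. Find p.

6

The doubled signed area Σ (x_i y_{i+1} − x_{i+1} y_i) is linear in p.
With p=0 it equals 115; the coefficient of p is -5 (from the two edges through V_4).
So -5·p + 115 = 2·42.5 = 85 ⇒ p = 6.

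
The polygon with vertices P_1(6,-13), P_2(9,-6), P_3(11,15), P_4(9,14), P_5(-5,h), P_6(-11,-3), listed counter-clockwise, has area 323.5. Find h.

The doubled signed area Σ (x_i y_{i+1} − x_{i+1} y_i) is linear in h.
With h=0 it equals 547; the coefficient of h is 20 (from the two edges through P_5).
So 20·h + 547 = 2·323.5 = 647 ⇒ h = 5.

5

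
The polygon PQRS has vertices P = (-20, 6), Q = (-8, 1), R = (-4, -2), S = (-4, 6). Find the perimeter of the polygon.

42

|PQ| = √((12)² + (-5)²) = √169 = 13
|QR| = √((4)² + (-3)²) = √25 = 5
|RS| = √((0)² + (8)²) = √64 = 8
|SP| = √((-16)² + (0)²) = √256 = 16
Perimeter = 13 + 5 + 8 + 16 = 42.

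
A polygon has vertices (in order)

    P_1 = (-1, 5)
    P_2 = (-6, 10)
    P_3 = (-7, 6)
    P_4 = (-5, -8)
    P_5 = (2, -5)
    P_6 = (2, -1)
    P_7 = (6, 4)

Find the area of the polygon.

118.5

P_1→P_2: (-1)(10) − (-6)(5) = 20
P_2→P_3: (-6)(6) − (-7)(10) = 34
P_3→P_4: (-7)(-8) − (-5)(6) = 86
P_4→P_5: (-5)(-5) − (2)(-8) = 41
P_5→P_6: (2)(-1) − (2)(-5) = 8
P_6→P_7: (2)(4) − (6)(-1) = 14
P_7→P_1: (6)(5) − (-1)(4) = 34
Σ = 237
Area = |Σ|/2 = 118.5.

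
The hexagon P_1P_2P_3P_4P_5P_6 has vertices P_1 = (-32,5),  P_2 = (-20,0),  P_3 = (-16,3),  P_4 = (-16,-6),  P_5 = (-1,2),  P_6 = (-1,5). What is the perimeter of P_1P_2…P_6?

78

|P_1P_2| = √((12)² + (-5)²) = √169 = 13
|P_2P_3| = √((4)² + (3)²) = √25 = 5
|P_3P_4| = √((0)² + (-9)²) = √81 = 9
|P_4P_5| = √((15)² + (8)²) = √289 = 17
|P_5P_6| = √((0)² + (3)²) = √9 = 3
|P_6P_1| = √((-31)² + (0)²) = √961 = 31
Perimeter = 13 + 5 + 9 + 17 + 3 + 31 = 78.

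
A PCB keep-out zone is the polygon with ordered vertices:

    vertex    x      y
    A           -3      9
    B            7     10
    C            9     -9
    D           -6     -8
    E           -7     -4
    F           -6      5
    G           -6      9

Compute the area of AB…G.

257

Apply the shoelace formula: 2A = Σ (x_i·y_{i+1} − x_{i+1}·y_i), indices taken mod 7.
Cross-terms: -93, -153, -126, -32, -59, -24, -27  ⇒  Σ = -514
Area = |Σ|/2 = 257.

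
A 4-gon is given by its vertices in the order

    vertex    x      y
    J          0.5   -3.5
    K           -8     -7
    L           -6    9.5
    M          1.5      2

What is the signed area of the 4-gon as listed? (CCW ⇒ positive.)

-91

Cross-terms: -31.5, -118, -26.25, -6.25  ⇒  Σ = -182
Signed area = Σ/2 = -91 (negative ⇒ clockwise traversal).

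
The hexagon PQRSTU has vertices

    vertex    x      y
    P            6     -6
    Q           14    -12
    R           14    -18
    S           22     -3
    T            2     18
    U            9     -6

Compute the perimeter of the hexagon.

90

|PQ| = √((8)² + (-6)²) = √100 = 10
|QR| = √((0)² + (-6)²) = √36 = 6
|RS| = √((8)² + (15)²) = √289 = 17
|ST| = √((-20)² + (21)²) = √841 = 29
|TU| = √((7)² + (-24)²) = √625 = 25
|UP| = √((-3)² + (0)²) = √9 = 3
Perimeter = 10 + 6 + 17 + 29 + 25 + 3 = 90.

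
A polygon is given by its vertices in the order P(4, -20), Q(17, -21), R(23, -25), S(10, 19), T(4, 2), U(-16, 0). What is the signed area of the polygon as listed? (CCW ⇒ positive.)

648.5

Apply the shoelace (surveyor's) formula: 2A = Σ (x_i·y_{i+1} − x_{i+1}·y_i), indices taken mod 6.
Σ = (256) + (58) + (687) + (-56) + (32) + (320) = 1297
Signed area = Σ/2 = 648.5 (positive ⇒ counter-clockwise traversal).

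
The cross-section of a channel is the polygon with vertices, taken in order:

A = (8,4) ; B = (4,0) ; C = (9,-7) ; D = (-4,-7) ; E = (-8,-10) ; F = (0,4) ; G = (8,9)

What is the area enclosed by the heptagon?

127.5

Apply the shoelace (surveyor's) formula: 2A = Σ (x_i·y_{i+1} − x_{i+1}·y_i), indices taken mod 7.
Σ = (-16) + (-28) + (-91) + (-16) + (-32) + (-32) + (-40) = -255
Area = |Σ|/2 = 127.5.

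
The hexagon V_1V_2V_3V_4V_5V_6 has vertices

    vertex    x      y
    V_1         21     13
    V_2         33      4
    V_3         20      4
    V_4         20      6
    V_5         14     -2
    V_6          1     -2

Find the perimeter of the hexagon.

78

|V_1V_2| = √((12)² + (-9)²) = √225 = 15
|V_2V_3| = √((-13)² + (0)²) = √169 = 13
|V_3V_4| = √((0)² + (2)²) = √4 = 2
|V_4V_5| = √((-6)² + (-8)²) = √100 = 10
|V_5V_6| = √((-13)² + (0)²) = √169 = 13
|V_6V_1| = √((20)² + (15)²) = √625 = 25
Perimeter = 15 + 13 + 2 + 10 + 13 + 25 = 78.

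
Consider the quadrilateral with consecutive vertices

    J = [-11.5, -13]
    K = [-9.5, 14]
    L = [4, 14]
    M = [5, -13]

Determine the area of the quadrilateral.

405

J→K: (-11.5)(14) − (-9.5)(-13) = -284.5
K→L: (-9.5)(14) − (4)(14) = -189
L→M: (4)(-13) − (5)(14) = -122
M→J: (5)(-13) − (-11.5)(-13) = -214.5
Σ = -810
Area = |Σ|/2 = 405.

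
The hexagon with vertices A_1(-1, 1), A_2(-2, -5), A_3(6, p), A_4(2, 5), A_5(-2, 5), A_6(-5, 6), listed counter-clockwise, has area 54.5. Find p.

-2

Write out the shoelace sum; only the two edges meeting at A_3 involve p:
2·Area = [((-2)·p − 6·(-5)) + (6·5 − 2·p)] + 41
       = -4·p + 101 = 109
⇒ p = -2.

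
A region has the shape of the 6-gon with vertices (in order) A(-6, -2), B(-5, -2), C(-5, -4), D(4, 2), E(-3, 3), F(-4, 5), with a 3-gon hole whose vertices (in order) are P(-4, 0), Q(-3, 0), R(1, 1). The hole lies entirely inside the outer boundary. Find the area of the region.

Outer boundary:
Apply the shoelace (surveyor's) formula: 2A = Σ (x_i·y_{i+1} − x_{i+1}·y_i), indices taken mod 6.
Σ = (2) + (10) + (6) + (18) + (-3) + (38) = 71
Area = |Σ|/2 = 35.5.
Hole:
Apply the shoelace formula: 2A = Σ (x_i·y_{i+1} − x_{i+1}·y_i), indices taken mod 3.
Σ = (0) + (-3) + (4) = 1
Area = |Σ|/2 = 0.5.
Net area = 35.5 − 0.5 = 35.

35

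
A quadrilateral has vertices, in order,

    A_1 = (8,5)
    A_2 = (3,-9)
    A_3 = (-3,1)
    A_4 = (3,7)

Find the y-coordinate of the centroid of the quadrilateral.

3/11

Apply the shoelace formula. First the cross-terms c_i = x_i·y_{i+1} − x_{i+1}·y_i:
  -87, -24, -24, -41  ⇒  2A = -176, A = -88.
Then Σ (y_i + y_{i+1})·c_i = -144, so ȳ = -144 / (6·(-88)) = 3/11.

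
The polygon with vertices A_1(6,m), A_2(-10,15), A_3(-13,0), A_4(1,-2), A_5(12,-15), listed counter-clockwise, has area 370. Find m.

Write out the shoelace sum; only the two edges meeting at A_1 involve m:
2·Area = [(12·m − 6·(-15)) + (6·15 − (-10)·m)] + 230
       = 22·m + 410 = 740
⇒ m = 15.

15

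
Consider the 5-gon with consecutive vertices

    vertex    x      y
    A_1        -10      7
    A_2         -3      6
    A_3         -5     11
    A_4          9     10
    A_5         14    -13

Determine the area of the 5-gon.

Cross-terms: -39, -3, -149, -257, -32  ⇒  Σ = -480
Area = |Σ|/2 = 240.

240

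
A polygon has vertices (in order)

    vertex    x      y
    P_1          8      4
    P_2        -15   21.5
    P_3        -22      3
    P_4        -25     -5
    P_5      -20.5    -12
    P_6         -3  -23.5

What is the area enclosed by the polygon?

832.125

Apply Gauss's area formula: 2A = Σ (x_i·y_{i+1} − x_{i+1}·y_i), indices taken mod 6.
Σ = (232) + (428) + (185) + (197.5) + (445.75) + (176) = 1664.25
Area = |Σ|/2 = 832.125.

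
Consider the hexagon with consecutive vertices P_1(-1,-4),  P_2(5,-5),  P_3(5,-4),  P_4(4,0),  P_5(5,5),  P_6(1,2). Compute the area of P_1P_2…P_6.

34.5

Apply Gauss's area formula: 2A = Σ (x_i·y_{i+1} − x_{i+1}·y_i), indices taken mod 6.
Σ = (25) + (5) + (16) + (20) + (5) + (-2) = 69
Area = |Σ|/2 = 34.5.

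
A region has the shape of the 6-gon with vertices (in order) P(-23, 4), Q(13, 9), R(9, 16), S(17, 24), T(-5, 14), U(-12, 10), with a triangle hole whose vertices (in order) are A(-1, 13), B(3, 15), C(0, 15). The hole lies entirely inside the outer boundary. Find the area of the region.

232

Outer boundary:
Apply the shoelace (surveyor's) formula: 2A = Σ (x_i·y_{i+1} − x_{i+1}·y_i), indices taken mod 6.
Σ = (-259) + (127) + (-56) + (358) + (118) + (182) = 470
Area = |Σ|/2 = 235.
Hole:
Apply the shoelace formula: 2A = Σ (x_i·y_{i+1} − x_{i+1}·y_i), indices taken mod 3.
Cross-terms: -54, 45, 15  ⇒  Σ = 6
Area = |Σ|/2 = 3.
Net area = 235 − 3 = 232.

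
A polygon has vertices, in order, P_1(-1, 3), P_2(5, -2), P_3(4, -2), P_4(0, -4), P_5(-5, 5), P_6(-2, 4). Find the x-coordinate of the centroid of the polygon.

Apply the shoelace (surveyor's) formula. First the cross-terms c_i = x_i·y_{i+1} − x_{i+1}·y_i:
  -13, -2, -16, -20, -10, -2  ⇒  2A = -63, A = -31.5.
Then Σ (x_i + x_{i+1})·c_i = 42, so x̄ = 42 / (6·(-31.5)) = -2/9.

-2/9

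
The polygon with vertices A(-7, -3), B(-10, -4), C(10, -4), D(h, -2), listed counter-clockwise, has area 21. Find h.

Write out the shoelace sum; only the two edges meeting at D involve h:
2·Area = [(10·(-2) − h·(-4)) + (h·(-3) − (-7)·(-2))] + 78
       = 1·h + 44 = 42
⇒ h = -2.

-2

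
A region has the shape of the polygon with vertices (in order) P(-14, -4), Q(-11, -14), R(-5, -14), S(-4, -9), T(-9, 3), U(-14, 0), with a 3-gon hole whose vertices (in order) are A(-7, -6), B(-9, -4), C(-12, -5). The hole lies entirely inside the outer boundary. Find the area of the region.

111

Outer boundary:
Apply the shoelace formula: 2A = Σ (x_i·y_{i+1} − x_{i+1}·y_i), indices taken mod 6.
Cross-terms: 152, 84, -11, -93, 42, 56  ⇒  Σ = 230
Area = |Σ|/2 = 115.
Hole:
Apply the shoelace formula: 2A = Σ (x_i·y_{i+1} − x_{i+1}·y_i), indices taken mod 3.
A→B: (-7)(-4) − (-9)(-6) = -26
B→C: (-9)(-5) − (-12)(-4) = -3
C→A: (-12)(-6) − (-7)(-5) = 37
Σ = 8
Area = |Σ|/2 = 4.
Net area = 115 − 4 = 111.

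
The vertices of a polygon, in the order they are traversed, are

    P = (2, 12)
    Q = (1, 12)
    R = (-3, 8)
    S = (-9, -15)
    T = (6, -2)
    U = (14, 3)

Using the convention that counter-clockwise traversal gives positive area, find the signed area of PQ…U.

244.5

Apply the shoelace (surveyor's) formula: 2A = Σ (x_i·y_{i+1} − x_{i+1}·y_i), indices taken mod 6.
Cross-terms: 12, 44, 117, 108, 46, 162  ⇒  Σ = 489
Signed area = Σ/2 = 244.5 (positive ⇒ counter-clockwise traversal).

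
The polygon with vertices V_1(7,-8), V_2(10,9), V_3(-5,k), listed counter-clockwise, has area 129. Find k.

10

Write out the shoelace sum; only the two edges meeting at V_3 involve k:
2·Area = [(10·k − (-5)·9) + ((-5)·(-8) − 7·k)] + 143
       = 3·k + 228 = 258
⇒ k = 10.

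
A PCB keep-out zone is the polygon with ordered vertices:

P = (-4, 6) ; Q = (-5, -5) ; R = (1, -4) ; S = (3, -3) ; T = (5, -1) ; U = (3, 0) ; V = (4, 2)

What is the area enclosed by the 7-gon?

68.5

Apply the surveyor's formula: 2A = Σ (x_i·y_{i+1} − x_{i+1}·y_i), indices taken mod 7.
Cross-terms: 50, 25, 9, 12, 3, 6, 32  ⇒  Σ = 137
Area = |Σ|/2 = 68.5.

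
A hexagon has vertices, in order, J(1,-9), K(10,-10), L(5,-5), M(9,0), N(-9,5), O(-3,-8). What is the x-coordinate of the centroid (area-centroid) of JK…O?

33/73

Apply Gauss's area formula. First the cross-terms c_i = x_i·y_{i+1} − x_{i+1}·y_i:
  80, 0, 45, 45, 87, 35  ⇒  2A = 292, A = 146.
Then Σ (x_i + x_{i+1})·c_i = 396, so x̄ = 396 / (6·146) = 33/73.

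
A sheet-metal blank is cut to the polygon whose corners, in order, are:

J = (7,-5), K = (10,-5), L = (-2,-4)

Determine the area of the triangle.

1.5

Σ = (15) + (-50) + (38) = 3
Area = |Σ|/2 = 1.5.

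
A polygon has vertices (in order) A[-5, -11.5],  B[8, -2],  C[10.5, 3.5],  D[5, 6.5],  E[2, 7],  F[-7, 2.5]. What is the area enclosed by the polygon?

A→B: (-5)(-2) − (8)(-11.5) = 102
B→C: (8)(3.5) − (10.5)(-2) = 49
C→D: (10.5)(6.5) − (5)(3.5) = 50.75
D→E: (5)(7) − (2)(6.5) = 22
E→F: (2)(2.5) − (-7)(7) = 54
F→A: (-7)(-11.5) − (-5)(2.5) = 93
Σ = 370.75
Area = |Σ|/2 = 185.375.

185.375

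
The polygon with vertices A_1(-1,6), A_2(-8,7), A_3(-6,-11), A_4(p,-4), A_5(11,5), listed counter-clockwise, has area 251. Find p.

Write out the shoelace sum; only the two edges meeting at A_4 involve p:
2·Area = [((-6)·(-4) − p·(-11)) + (p·5 − 11·(-4))] + 242
       = 16·p + 310 = 502
⇒ p = 12.

12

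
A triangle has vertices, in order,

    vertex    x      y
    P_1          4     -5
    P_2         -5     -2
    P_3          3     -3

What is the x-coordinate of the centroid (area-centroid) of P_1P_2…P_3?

2/3

Apply Gauss's area formula. First the cross-terms c_i = x_i·y_{i+1} − x_{i+1}·y_i:
  -33, 21, -3  ⇒  2A = -15, A = -7.5.
Then Σ (x_i + x_{i+1})·c_i = -30, so x̄ = -30 / (6·(-7.5)) = 2/3.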